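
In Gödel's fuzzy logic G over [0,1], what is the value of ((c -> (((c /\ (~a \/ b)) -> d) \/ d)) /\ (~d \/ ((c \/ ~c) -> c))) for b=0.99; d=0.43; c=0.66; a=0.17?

~a: Gödel ¬ of 0.17 = 0 (operand ≠ 0)
(~a \/ b) = max(0, 0.99) = 0.99
(c /\ (~a \/ b)) = min(0.66, 0.99) = 0.66
((c /\ (~a \/ b)) -> d): 0.66 > 0.43, so result = 0.43
(((c /\ (~a \/ b)) -> d) \/ d) = max(0.43, 0.43) = 0.43
(c -> (((c /\ (~a \/ b)) -> d) \/ d)): 0.66 > 0.43, so result = 0.43
~d: Gödel ¬ of 0.43 = 0 (operand ≠ 0)
~c: Gödel ¬ of 0.66 = 0 (operand ≠ 0)
(c \/ ~c) = max(0.66, 0) = 0.66
((c \/ ~c) -> c): 0.66 ≤ 0.66, so result = 1
(~d \/ ((c \/ ~c) -> c)) = max(0, 1) = 1
((c -> (((c /\ (~a \/ b)) -> d) \/ d)) /\ (~d \/ ((c \/ ~c) -> c))) = min(0.43, 1) = 0.43

0.43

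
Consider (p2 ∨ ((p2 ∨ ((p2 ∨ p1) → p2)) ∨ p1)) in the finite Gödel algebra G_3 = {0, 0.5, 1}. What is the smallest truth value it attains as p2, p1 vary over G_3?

0.50

The minimum is attained at p2 = 0, p1 = 0.5:
  (p2 ∨ p1) = max(0, 0.5) = 0.5
  ((p2 ∨ p1) → p2): 0.5 > 0, so result = 0
  (p2 ∨ ((p2 ∨ p1) → p2)) = max(0, 0) = 0
  ((p2 ∨ ((p2 ∨ p1) → p2)) ∨ p1) = max(0, 0.5) = 0.5
  (p2 ∨ ((p2 ∨ ((p2 ∨ p1) → p2)) ∨ p1)) = max(0, 0.5) = 0.5
Checking all 9 assignments confirms none give a value below 0.50.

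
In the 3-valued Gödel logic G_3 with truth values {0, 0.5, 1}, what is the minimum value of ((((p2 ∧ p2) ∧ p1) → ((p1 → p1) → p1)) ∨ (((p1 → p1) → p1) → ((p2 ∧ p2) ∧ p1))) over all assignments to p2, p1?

Every assignment gives 1. For instance at p2 = 0, p1 = 0:
  (p2 ∧ p2) = min(0, 0) = 0
  ((p2 ∧ p2) ∧ p1) = min(0, 0) = 0
  (p1 → p1): 0 ≤ 0, so result = 1
  ((p1 → p1) → p1): 1 > 0, so result = 0
  (((p2 ∧ p2) ∧ p1) → ((p1 → p1) → p1)): 0 ≤ 0, so result = 1
  (p1 → p1): 0 ≤ 0, so result = 1
  ((p1 → p1) → p1): 1 > 0, so result = 0
  (p2 ∧ p2) = min(0, 0) = 0
  ((p2 ∧ p2) ∧ p1) = min(0, 0) = 0
  (((p1 → p1) → p1) → ((p2 ∧ p2) ∧ p1)): 0 ≤ 0, so result = 1
  ((((p2 ∧ p2) ∧ p1) → ((p1 → p1) → p1)) ∨ (((p1 → p1) → p1) → ((p2 ∧ p2) ∧ p1))) = max(1, 1) = 1
All 9 assignments give value 1 — the formula is a G_3-tautology.

1.00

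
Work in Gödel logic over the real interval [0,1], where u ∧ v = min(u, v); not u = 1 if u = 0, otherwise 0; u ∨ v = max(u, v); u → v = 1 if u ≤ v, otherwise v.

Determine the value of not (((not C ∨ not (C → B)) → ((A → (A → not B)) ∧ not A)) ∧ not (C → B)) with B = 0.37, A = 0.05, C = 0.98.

not C: Gödel ¬ of 0.98 = 0 (operand ≠ 0)
(C → B): 0.98 > 0.37, so result = 0.37
not (C → B): Gödel ¬ of 0.37 = 0 (operand ≠ 0)
(not C ∨ not (C → B)) = max(0, 0) = 0
not B: Gödel ¬ of 0.37 = 0 (operand ≠ 0)
(A → not B): 0.05 > 0, so result = 0
(A → (A → not B)): 0.05 > 0, so result = 0
not A: Gödel ¬ of 0.05 = 0 (operand ≠ 0)
((A → (A → not B)) ∧ not A) = min(0, 0) = 0
((not C ∨ not (C → B)) → ((A → (A → not B)) ∧ not A)): 0 ≤ 0, so result = 1
(C → B): 0.98 > 0.37, so result = 0.37
not (C → B): Gödel ¬ of 0.37 = 0 (operand ≠ 0)
(((not C ∨ not (C → B)) → ((A → (A → not B)) ∧ not A)) ∧ not (C → B)) = min(1, 0) = 0
not (((not C ∨ not (C → B)) → ((A → (A → not B)) ∧ not A)) ∧ not (C → B)): Gödel ¬ of 0 = 1 (operand is 0)

1.00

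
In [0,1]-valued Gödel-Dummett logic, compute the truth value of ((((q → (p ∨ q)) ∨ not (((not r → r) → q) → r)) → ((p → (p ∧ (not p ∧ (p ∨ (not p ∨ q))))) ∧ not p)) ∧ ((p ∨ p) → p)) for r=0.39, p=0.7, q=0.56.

0.00

(p ∨ q) = max(0.7, 0.56) = 0.7
(q → (p ∨ q)): 0.56 ≤ 0.7, so result = 1
not r: Gödel ¬ of 0.39 = 0 (operand ≠ 0)
(not r → r): 0 ≤ 0.39, so result = 1
((not r → r) → q): 1 > 0.56, so result = 0.56
(((not r → r) → q) → r): 0.56 > 0.39, so result = 0.39
not (((not r → r) → q) → r): Gödel ¬ of 0.39 = 0 (operand ≠ 0)
((q → (p ∨ q)) ∨ not (((not r → r) → q) → r)) = max(1, 0) = 1
not p: Gödel ¬ of 0.7 = 0 (operand ≠ 0)
not p: Gödel ¬ of 0.7 = 0 (operand ≠ 0)
(not p ∨ q) = max(0, 0.56) = 0.56
(p ∨ (not p ∨ q)) = max(0.7, 0.56) = 0.7
(not p ∧ (p ∨ (not p ∨ q))) = min(0, 0.7) = 0
(p ∧ (not p ∧ (p ∨ (not p ∨ q)))) = min(0.7, 0) = 0
(p → (p ∧ (not p ∧ (p ∨ (not p ∨ q))))): 0.7 > 0, so result = 0
not p: Gödel ¬ of 0.7 = 0 (operand ≠ 0)
((p → (p ∧ (not p ∧ (p ∨ (not p ∨ q))))) ∧ not p) = min(0, 0) = 0
(((q → (p ∨ q)) ∨ not (((not r → r) → q) → r)) → ((p → (p ∧ (not p ∧ (p ∨ (not p ∨ q))))) ∧ not p)): 1 > 0, so result = 0
(p ∨ p) = max(0.7, 0.7) = 0.7
((p ∨ p) → p): 0.7 ≤ 0.7, so result = 1
((((q → (p ∨ q)) ∨ not (((not r → r) → q) → r)) → ((p → (p ∧ (not p ∧ (p ∨ (not p ∨ q))))) ∧ not p)) ∧ ((p ∨ p) → p)) = min(0, 1) = 0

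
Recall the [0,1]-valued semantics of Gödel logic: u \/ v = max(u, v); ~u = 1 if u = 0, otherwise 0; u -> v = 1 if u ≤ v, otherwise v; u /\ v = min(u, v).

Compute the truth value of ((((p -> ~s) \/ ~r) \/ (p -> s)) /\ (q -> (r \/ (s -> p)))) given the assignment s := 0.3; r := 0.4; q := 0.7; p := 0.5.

0.30

~s: Gödel ¬ of 0.3 = 0 (operand ≠ 0)
(p -> ~s): 0.5 > 0, so result = 0
~r: Gödel ¬ of 0.4 = 0 (operand ≠ 0)
((p -> ~s) \/ ~r) = max(0, 0) = 0
(p -> s): 0.5 > 0.3, so result = 0.3
(((p -> ~s) \/ ~r) \/ (p -> s)) = max(0, 0.3) = 0.3
(s -> p): 0.3 ≤ 0.5, so result = 1
(r \/ (s -> p)) = max(0.4, 1) = 1
(q -> (r \/ (s -> p))): 0.7 ≤ 1, so result = 1
((((p -> ~s) \/ ~r) \/ (p -> s)) /\ (q -> (r \/ (s -> p)))) = min(0.3, 1) = 0.3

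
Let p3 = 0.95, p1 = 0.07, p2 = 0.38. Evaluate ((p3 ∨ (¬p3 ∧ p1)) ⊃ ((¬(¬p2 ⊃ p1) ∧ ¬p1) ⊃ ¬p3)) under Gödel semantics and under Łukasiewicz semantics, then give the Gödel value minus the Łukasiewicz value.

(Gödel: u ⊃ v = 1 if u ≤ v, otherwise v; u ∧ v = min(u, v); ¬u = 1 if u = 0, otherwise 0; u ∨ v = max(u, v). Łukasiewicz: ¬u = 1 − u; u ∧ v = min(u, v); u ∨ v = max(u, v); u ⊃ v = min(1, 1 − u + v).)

0.45

Gödel evaluation:
  ¬p3: Gödel ¬ of 0.95 = 0 (operand ≠ 0)
  (¬p3 ∧ p1) = min(0, 0.07) = 0
  (p3 ∨ (¬p3 ∧ p1)) = max(0.95, 0) = 0.95
  ¬p2: Gödel ¬ of 0.38 = 0 (operand ≠ 0)
  (¬p2 ⊃ p1): 0 ≤ 0.07, so result = 1
  ¬(¬p2 ⊃ p1): Gödel ¬ of 1 = 0 (operand ≠ 0)
  ¬p1: Gödel ¬ of 0.07 = 0 (operand ≠ 0)
  (¬(¬p2 ⊃ p1) ∧ ¬p1) = min(0, 0) = 0
  ¬p3: Gödel ¬ of 0.95 = 0 (operand ≠ 0)
  ((¬(¬p2 ⊃ p1) ∧ ¬p1) ⊃ ¬p3): 0 ≤ 0, so result = 1
  ((p3 ∨ (¬p3 ∧ p1)) ⊃ ((¬(¬p2 ⊃ p1) ∧ ¬p1) ⊃ ¬p3)): 0.95 ≤ 1, so result = 1
  Gödel value = 1
Łukasiewicz evaluation:
  ¬p3: Łukasiewicz ¬ gives 1 − 0.95 = 0.05
  (¬p3 ∧ p1) = min(0.05, 0.07) = 0.05
  (p3 ∨ (¬p3 ∧ p1)) = max(0.95, 0.05) = 0.95
  ¬p2: Łukasiewicz ¬ gives 1 − 0.38 = 0.62
  (¬p2 ⊃ p1): min(1, 1 − 0.62 + 0.07) = 0.45
  ¬(¬p2 ⊃ p1): Łukasiewicz ¬ gives 1 − 0.45 = 0.55
  ¬p1: Łukasiewicz ¬ gives 1 − 0.07 = 0.93
  (¬(¬p2 ⊃ p1) ∧ ¬p1) = min(0.55, 0.93) = 0.55
  ¬p3: Łukasiewicz ¬ gives 1 − 0.95 = 0.05
  ((¬(¬p2 ⊃ p1) ∧ ¬p1) ⊃ ¬p3): min(1, 1 − 0.55 + 0.05) = 0.5
  ((p3 ∨ (¬p3 ∧ p1)) ⊃ ((¬(¬p2 ⊃ p1) ∧ ¬p1) ⊃ ¬p3)): min(1, 1 − 0.95 + 0.5) = 0.55
  Łukasiewicz value = 0.55
Difference: 1 − 0.55 = 0.45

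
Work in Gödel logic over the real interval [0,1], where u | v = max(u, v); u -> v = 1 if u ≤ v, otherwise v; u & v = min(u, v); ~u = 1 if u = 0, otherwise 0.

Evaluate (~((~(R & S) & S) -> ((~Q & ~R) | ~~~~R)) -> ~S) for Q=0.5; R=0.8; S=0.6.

1.00

(R & S) = min(0.8, 0.6) = 0.6
~(R & S): Gödel ¬ of 0.6 = 0 (operand ≠ 0)
(~(R & S) & S) = min(0, 0.6) = 0
~Q: Gödel ¬ of 0.5 = 0 (operand ≠ 0)
~R: Gödel ¬ of 0.8 = 0 (operand ≠ 0)
(~Q & ~R) = min(0, 0) = 0
~R: Gödel ¬ of 0.8 = 0 (operand ≠ 0)
~~R: Gödel ¬ of 0 = 1 (operand is 0)
~~~R: Gödel ¬ of 1 = 0 (operand ≠ 0)
~~~~R: Gödel ¬ of 0 = 1 (operand is 0)
((~Q & ~R) | ~~~~R) = max(0, 1) = 1
((~(R & S) & S) -> ((~Q & ~R) | ~~~~R)): 0 ≤ 1, so result = 1
~((~(R & S) & S) -> ((~Q & ~R) | ~~~~R)): Gödel ¬ of 1 = 0 (operand ≠ 0)
~S: Gödel ¬ of 0.6 = 0 (operand ≠ 0)
(~((~(R & S) & S) -> ((~Q & ~R) | ~~~~R)) -> ~S): 0 ≤ 0, so result = 1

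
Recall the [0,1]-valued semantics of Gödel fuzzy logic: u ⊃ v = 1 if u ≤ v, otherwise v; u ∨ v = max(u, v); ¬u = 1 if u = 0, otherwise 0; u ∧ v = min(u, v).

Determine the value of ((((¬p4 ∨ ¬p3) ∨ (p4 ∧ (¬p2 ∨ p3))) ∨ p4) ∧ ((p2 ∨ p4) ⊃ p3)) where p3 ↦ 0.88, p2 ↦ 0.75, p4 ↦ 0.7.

0.70

¬p4: Gödel ¬ of 0.7 = 0 (operand ≠ 0)
¬p3: Gödel ¬ of 0.88 = 0 (operand ≠ 0)
(¬p4 ∨ ¬p3) = max(0, 0) = 0
¬p2: Gödel ¬ of 0.75 = 0 (operand ≠ 0)
(¬p2 ∨ p3) = max(0, 0.88) = 0.88
(p4 ∧ (¬p2 ∨ p3)) = min(0.7, 0.88) = 0.7
((¬p4 ∨ ¬p3) ∨ (p4 ∧ (¬p2 ∨ p3))) = max(0, 0.7) = 0.7
(((¬p4 ∨ ¬p3) ∨ (p4 ∧ (¬p2 ∨ p3))) ∨ p4) = max(0.7, 0.7) = 0.7
(p2 ∨ p4) = max(0.75, 0.7) = 0.75
((p2 ∨ p4) ⊃ p3): 0.75 ≤ 0.88, so result = 1
((((¬p4 ∨ ¬p3) ∨ (p4 ∧ (¬p2 ∨ p3))) ∨ p4) ∧ ((p2 ∨ p4) ⊃ p3)) = min(0.7, 1) = 0.7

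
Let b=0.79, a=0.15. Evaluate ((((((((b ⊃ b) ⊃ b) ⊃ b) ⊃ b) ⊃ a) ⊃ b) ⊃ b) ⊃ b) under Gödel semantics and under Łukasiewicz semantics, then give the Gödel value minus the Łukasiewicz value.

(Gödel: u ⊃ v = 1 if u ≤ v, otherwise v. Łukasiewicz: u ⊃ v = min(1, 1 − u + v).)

0.00

Gödel evaluation:
  (b ⊃ b): 0.79 ≤ 0.79, so result = 1
  ((b ⊃ b) ⊃ b): 1 > 0.79, so result = 0.79
  (((b ⊃ b) ⊃ b) ⊃ b): 0.79 ≤ 0.79, so result = 1
  ((((b ⊃ b) ⊃ b) ⊃ b) ⊃ b): 1 > 0.79, so result = 0.79
  (((((b ⊃ b) ⊃ b) ⊃ b) ⊃ b) ⊃ a): 0.79 > 0.15, so result = 0.15
  ((((((b ⊃ b) ⊃ b) ⊃ b) ⊃ b) ⊃ a) ⊃ b): 0.15 ≤ 0.79, so result = 1
  (((((((b ⊃ b) ⊃ b) ⊃ b) ⊃ b) ⊃ a) ⊃ b) ⊃ b): 1 > 0.79, so result = 0.79
  ((((((((b ⊃ b) ⊃ b) ⊃ b) ⊃ b) ⊃ a) ⊃ b) ⊃ b) ⊃ b): 0.79 ≤ 0.79, so result = 1
  Gödel value = 1
Łukasiewicz evaluation:
  (b ⊃ b): min(1, 1 − 0.79 + 0.79) = 1
  ((b ⊃ b) ⊃ b): min(1, 1 − 1 + 0.79) = 0.79
  (((b ⊃ b) ⊃ b) ⊃ b): min(1, 1 − 0.79 + 0.79) = 1
  ((((b ⊃ b) ⊃ b) ⊃ b) ⊃ b): min(1, 1 − 1 + 0.79) = 0.79
  (((((b ⊃ b) ⊃ b) ⊃ b) ⊃ b) ⊃ a): min(1, 1 − 0.79 + 0.15) = 0.36
  ((((((b ⊃ b) ⊃ b) ⊃ b) ⊃ b) ⊃ a) ⊃ b): min(1, 1 − 0.36 + 0.79) = 1
  (((((((b ⊃ b) ⊃ b) ⊃ b) ⊃ b) ⊃ a) ⊃ b) ⊃ b): min(1, 1 − 1 + 0.79) = 0.79
  ((((((((b ⊃ b) ⊃ b) ⊃ b) ⊃ b) ⊃ a) ⊃ b) ⊃ b) ⊃ b): min(1, 1 − 0.79 + 0.79) = 1
  Łukasiewicz value = 1
Difference: 1 − 1 = 0.00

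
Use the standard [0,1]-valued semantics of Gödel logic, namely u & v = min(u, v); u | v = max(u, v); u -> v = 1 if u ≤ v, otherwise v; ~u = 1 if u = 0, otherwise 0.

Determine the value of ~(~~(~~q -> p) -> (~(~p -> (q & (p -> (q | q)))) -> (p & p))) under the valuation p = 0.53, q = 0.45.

~q: Gödel ¬ of 0.45 = 0 (operand ≠ 0)
~~q: Gödel ¬ of 0 = 1 (operand is 0)
(~~q -> p): 1 > 0.53, so result = 0.53
~(~~q -> p): Gödel ¬ of 0.53 = 0 (operand ≠ 0)
~~(~~q -> p): Gödel ¬ of 0 = 1 (operand is 0)
~p: Gödel ¬ of 0.53 = 0 (operand ≠ 0)
(q | q) = max(0.45, 0.45) = 0.45
(p -> (q | q)): 0.53 > 0.45, so result = 0.45
(q & (p -> (q | q))) = min(0.45, 0.45) = 0.45
(~p -> (q & (p -> (q | q)))): 0 ≤ 0.45, so result = 1
~(~p -> (q & (p -> (q | q)))): Gödel ¬ of 1 = 0 (operand ≠ 0)
(p & p) = min(0.53, 0.53) = 0.53
(~(~p -> (q & (p -> (q | q)))) -> (p & p)): 0 ≤ 0.53, so result = 1
(~~(~~q -> p) -> (~(~p -> (q & (p -> (q | q)))) -> (p & p))): 1 ≤ 1, so result = 1
~(~~(~~q -> p) -> (~(~p -> (q & (p -> (q | q)))) -> (p & p))): Gödel ¬ of 1 = 0 (operand ≠ 0)

0.00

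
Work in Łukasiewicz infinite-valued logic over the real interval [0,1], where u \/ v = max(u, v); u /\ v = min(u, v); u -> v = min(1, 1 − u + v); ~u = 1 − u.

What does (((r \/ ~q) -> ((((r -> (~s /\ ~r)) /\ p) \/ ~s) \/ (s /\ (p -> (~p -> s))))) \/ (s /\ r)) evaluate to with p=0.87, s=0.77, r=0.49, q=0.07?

0.84

~q: Łukasiewicz ¬ gives 1 − 0.07 = 0.93
(r \/ ~q) = max(0.49, 0.93) = 0.93
~s: Łukasiewicz ¬ gives 1 − 0.77 = 0.23
~r: Łukasiewicz ¬ gives 1 − 0.49 = 0.51
(~s /\ ~r) = min(0.23, 0.51) = 0.23
(r -> (~s /\ ~r)): min(1, 1 − 0.49 + 0.23) = 0.74
((r -> (~s /\ ~r)) /\ p) = min(0.74, 0.87) = 0.74
~s: Łukasiewicz ¬ gives 1 − 0.77 = 0.23
(((r -> (~s /\ ~r)) /\ p) \/ ~s) = max(0.74, 0.23) = 0.74
~p: Łukasiewicz ¬ gives 1 − 0.87 = 0.13
(~p -> s): min(1, 1 − 0.13 + 0.77) = 1
(p -> (~p -> s)): min(1, 1 − 0.87 + 1) = 1
(s /\ (p -> (~p -> s))) = min(0.77, 1) = 0.77
((((r -> (~s /\ ~r)) /\ p) \/ ~s) \/ (s /\ (p -> (~p -> s)))) = max(0.74, 0.77) = 0.77
((r \/ ~q) -> ((((r -> (~s /\ ~r)) /\ p) \/ ~s) \/ (s /\ (p -> (~p -> s))))): min(1, 1 − 0.93 + 0.77) = 0.84
(s /\ r) = min(0.77, 0.49) = 0.49
(((r \/ ~q) -> ((((r -> (~s /\ ~r)) /\ p) \/ ~s) \/ (s /\ (p -> (~p -> s))))) \/ (s /\ r)) = max(0.84, 0.49) = 0.84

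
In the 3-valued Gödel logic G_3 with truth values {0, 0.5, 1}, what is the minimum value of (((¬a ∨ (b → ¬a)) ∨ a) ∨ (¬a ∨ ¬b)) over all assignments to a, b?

The minimum is attained at a = 0.5, b = 0.5:
  ¬a: Gödel ¬ of 0.5 = 0 (operand ≠ 0)
  ¬a: Gödel ¬ of 0.5 = 0 (operand ≠ 0)
  (b → ¬a): 0.5 > 0, so result = 0
  (¬a ∨ (b → ¬a)) = max(0, 0) = 0
  ((¬a ∨ (b → ¬a)) ∨ a) = max(0, 0.5) = 0.5
  ¬a: Gödel ¬ of 0.5 = 0 (operand ≠ 0)
  ¬b: Gödel ¬ of 0.5 = 0 (operand ≠ 0)
  (¬a ∨ ¬b) = max(0, 0) = 0
  (((¬a ∨ (b → ¬a)) ∨ a) ∨ (¬a ∨ ¬b)) = max(0.5, 0) = 0.5
Checking all 9 assignments confirms none give a value below 0.50.

0.50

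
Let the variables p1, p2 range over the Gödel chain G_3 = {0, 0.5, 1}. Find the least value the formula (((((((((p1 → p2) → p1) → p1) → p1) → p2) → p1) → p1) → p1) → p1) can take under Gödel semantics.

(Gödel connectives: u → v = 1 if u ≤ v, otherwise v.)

The minimum is attained at p1 = 0.5, p2 = 0:
  (p1 → p2): 0.5 > 0, so result = 0
  ((p1 → p2) → p1): 0 ≤ 0.5, so result = 1
  (((p1 → p2) → p1) → p1): 1 > 0.5, so result = 0.5
  ((((p1 → p2) → p1) → p1) → p1): 0.5 ≤ 0.5, so result = 1
  (((((p1 → p2) → p1) → p1) → p1) → p2): 1 > 0, so result = 0
  ((((((p1 → p2) → p1) → p1) → p1) → p2) → p1): 0 ≤ 0.5, so result = 1
  (((((((p1 → p2) → p1) → p1) → p1) → p2) → p1) → p1): 1 > 0.5, so result = 0.5
  ((((((((p1 → p2) → p1) → p1) → p1) → p2) → p1) → p1) → p1): 0.5 ≤ 0.5, so result = 1
  (((((((((p1 → p2) → p1) → p1) → p1) → p2) → p1) → p1) → p1) → p1): 1 > 0.5, so result = 0.5
Checking all 9 assignments confirms none give a value below 0.50.

0.50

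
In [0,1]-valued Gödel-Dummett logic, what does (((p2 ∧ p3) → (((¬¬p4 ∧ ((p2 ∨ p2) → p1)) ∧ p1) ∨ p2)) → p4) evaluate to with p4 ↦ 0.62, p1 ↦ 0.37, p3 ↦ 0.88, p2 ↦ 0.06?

0.62

(p2 ∧ p3) = min(0.06, 0.88) = 0.06
¬p4: Gödel ¬ of 0.62 = 0 (operand ≠ 0)
¬¬p4: Gödel ¬ of 0 = 1 (operand is 0)
(p2 ∨ p2) = max(0.06, 0.06) = 0.06
((p2 ∨ p2) → p1): 0.06 ≤ 0.37, so result = 1
(¬¬p4 ∧ ((p2 ∨ p2) → p1)) = min(1, 1) = 1
((¬¬p4 ∧ ((p2 ∨ p2) → p1)) ∧ p1) = min(1, 0.37) = 0.37
(((¬¬p4 ∧ ((p2 ∨ p2) → p1)) ∧ p1) ∨ p2) = max(0.37, 0.06) = 0.37
((p2 ∧ p3) → (((¬¬p4 ∧ ((p2 ∨ p2) → p1)) ∧ p1) ∨ p2)): 0.06 ≤ 0.37, so result = 1
(((p2 ∧ p3) → (((¬¬p4 ∧ ((p2 ∨ p2) → p1)) ∧ p1) ∨ p2)) → p4): 1 > 0.62, so result = 0.62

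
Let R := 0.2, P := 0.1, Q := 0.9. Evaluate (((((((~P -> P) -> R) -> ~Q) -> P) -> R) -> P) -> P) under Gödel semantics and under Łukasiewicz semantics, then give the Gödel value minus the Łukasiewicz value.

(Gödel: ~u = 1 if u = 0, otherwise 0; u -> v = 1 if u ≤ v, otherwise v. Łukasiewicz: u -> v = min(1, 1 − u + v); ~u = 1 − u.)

0.80

Gödel evaluation:
  ~P: Gödel ¬ of 0.1 = 0 (operand ≠ 0)
  (~P -> P): 0 ≤ 0.1, so result = 1
  ((~P -> P) -> R): 1 > 0.2, so result = 0.2
  ~Q: Gödel ¬ of 0.9 = 0 (operand ≠ 0)
  (((~P -> P) -> R) -> ~Q): 0.2 > 0, so result = 0
  ((((~P -> P) -> R) -> ~Q) -> P): 0 ≤ 0.1, so result = 1
  (((((~P -> P) -> R) -> ~Q) -> P) -> R): 1 > 0.2, so result = 0.2
  ((((((~P -> P) -> R) -> ~Q) -> P) -> R) -> P): 0.2 > 0.1, so result = 0.1
  (((((((~P -> P) -> R) -> ~Q) -> P) -> R) -> P) -> P): 0.1 ≤ 0.1, so result = 1
  Gödel value = 1
Łukasiewicz evaluation:
  ~P: Łukasiewicz ¬ gives 1 − 0.1 = 0.9
  (~P -> P): min(1, 1 − 0.9 + 0.1) = 0.2
  ((~P -> P) -> R): min(1, 1 − 0.2 + 0.2) = 1
  ~Q: Łukasiewicz ¬ gives 1 − 0.9 = 0.1
  (((~P -> P) -> R) -> ~Q): min(1, 1 − 1 + 0.1) = 0.1
  ((((~P -> P) -> R) -> ~Q) -> P): min(1, 1 − 0.1 + 0.1) = 1
  (((((~P -> P) -> R) -> ~Q) -> P) -> R): min(1, 1 − 1 + 0.2) = 0.2
  ((((((~P -> P) -> R) -> ~Q) -> P) -> R) -> P): min(1, 1 − 0.2 + 0.1) = 0.9
  (((((((~P -> P) -> R) -> ~Q) -> P) -> R) -> P) -> P): min(1, 1 − 0.9 + 0.1) = 0.2
  Łukasiewicz value = 0.2
Difference: 1 − 0.2 = 0.80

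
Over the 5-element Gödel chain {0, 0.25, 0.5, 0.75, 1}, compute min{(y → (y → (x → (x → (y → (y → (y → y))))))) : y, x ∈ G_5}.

Every assignment gives 1. For instance at y = 0, x = 0:
  (y → y): 0 ≤ 0, so result = 1
  (y → (y → y)): 0 ≤ 1, so result = 1
  (y → (y → (y → y))): 0 ≤ 1, so result = 1
  (x → (y → (y → (y → y)))): 0 ≤ 1, so result = 1
  (x → (x → (y → (y → (y → y))))): 0 ≤ 1, so result = 1
  (y → (x → (x → (y → (y → (y → y)))))): 0 ≤ 1, so result = 1
  (y → (y → (x → (x → (y → (y → (y → y))))))): 0 ≤ 1, so result = 1
All 25 assignments give value 1 — the formula is a G_5-tautology.

1.00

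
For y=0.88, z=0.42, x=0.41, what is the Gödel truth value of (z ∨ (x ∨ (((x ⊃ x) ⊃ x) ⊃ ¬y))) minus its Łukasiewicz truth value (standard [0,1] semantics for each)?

-0.29

Gödel evaluation:
  (x ⊃ x): 0.41 ≤ 0.41, so result = 1
  ((x ⊃ x) ⊃ x): 1 > 0.41, so result = 0.41
  ¬y: Gödel ¬ of 0.88 = 0 (operand ≠ 0)
  (((x ⊃ x) ⊃ x) ⊃ ¬y): 0.41 > 0, so result = 0
  (x ∨ (((x ⊃ x) ⊃ x) ⊃ ¬y)) = max(0.41, 0) = 0.41
  (z ∨ (x ∨ (((x ⊃ x) ⊃ x) ⊃ ¬y))) = max(0.42, 0.41) = 0.42
  Gödel value = 0.42
Łukasiewicz evaluation:
  (x ⊃ x): min(1, 1 − 0.41 + 0.41) = 1
  ((x ⊃ x) ⊃ x): min(1, 1 − 1 + 0.41) = 0.41
  ¬y: Łukasiewicz ¬ gives 1 − 0.88 = 0.12
  (((x ⊃ x) ⊃ x) ⊃ ¬y): min(1, 1 − 0.41 + 0.12) = 0.71
  (x ∨ (((x ⊃ x) ⊃ x) ⊃ ¬y)) = max(0.41, 0.71) = 0.71
  (z ∨ (x ∨ (((x ⊃ x) ⊃ x) ⊃ ¬y))) = max(0.42, 0.71) = 0.71
  Łukasiewicz value = 0.71
Difference: 0.42 − 0.71 = -0.29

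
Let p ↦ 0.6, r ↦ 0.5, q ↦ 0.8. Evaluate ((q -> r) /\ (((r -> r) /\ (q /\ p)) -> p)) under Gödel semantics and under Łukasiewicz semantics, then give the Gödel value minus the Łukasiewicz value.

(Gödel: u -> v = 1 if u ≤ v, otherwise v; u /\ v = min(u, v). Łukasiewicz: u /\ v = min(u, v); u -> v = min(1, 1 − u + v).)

-0.20

Gödel evaluation:
  (q -> r): 0.8 > 0.5, so result = 0.5
  (r -> r): 0.5 ≤ 0.5, so result = 1
  (q /\ p) = min(0.8, 0.6) = 0.6
  ((r -> r) /\ (q /\ p)) = min(1, 0.6) = 0.6
  (((r -> r) /\ (q /\ p)) -> p): 0.6 ≤ 0.6, so result = 1
  ((q -> r) /\ (((r -> r) /\ (q /\ p)) -> p)) = min(0.5, 1) = 0.5
  Gödel value = 0.5
Łukasiewicz evaluation:
  (q -> r): min(1, 1 − 0.8 + 0.5) = 0.7
  (r -> r): min(1, 1 − 0.5 + 0.5) = 1
  (q /\ p) = min(0.8, 0.6) = 0.6
  ((r -> r) /\ (q /\ p)) = min(1, 0.6) = 0.6
  (((r -> r) /\ (q /\ p)) -> p): min(1, 1 − 0.6 + 0.6) = 1
  ((q -> r) /\ (((r -> r) /\ (q /\ p)) -> p)) = min(0.7, 1) = 0.7
  Łukasiewicz value = 0.7
Difference: 0.5 − 0.7 = -0.20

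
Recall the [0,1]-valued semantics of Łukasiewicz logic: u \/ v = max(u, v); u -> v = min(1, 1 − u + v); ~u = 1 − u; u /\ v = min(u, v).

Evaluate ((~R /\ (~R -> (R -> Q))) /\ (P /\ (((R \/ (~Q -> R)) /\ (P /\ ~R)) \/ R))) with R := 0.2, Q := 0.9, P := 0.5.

~R: Łukasiewicz ¬ gives 1 − 0.2 = 0.8
~R: Łukasiewicz ¬ gives 1 − 0.2 = 0.8
(R -> Q): min(1, 1 − 0.2 + 0.9) = 1
(~R -> (R -> Q)): min(1, 1 − 0.8 + 1) = 1
(~R /\ (~R -> (R -> Q))) = min(0.8, 1) = 0.8
~Q: Łukasiewicz ¬ gives 1 − 0.9 = 0.1
(~Q -> R): min(1, 1 − 0.1 + 0.2) = 1
(R \/ (~Q -> R)) = max(0.2, 1) = 1
~R: Łukasiewicz ¬ gives 1 − 0.2 = 0.8
(P /\ ~R) = min(0.5, 0.8) = 0.5
((R \/ (~Q -> R)) /\ (P /\ ~R)) = min(1, 0.5) = 0.5
(((R \/ (~Q -> R)) /\ (P /\ ~R)) \/ R) = max(0.5, 0.2) = 0.5
(P /\ (((R \/ (~Q -> R)) /\ (P /\ ~R)) \/ R)) = min(0.5, 0.5) = 0.5
((~R /\ (~R -> (R -> Q))) /\ (P /\ (((R \/ (~Q -> R)) /\ (P /\ ~R)) \/ R))) = min(0.8, 0.5) = 0.5

0.50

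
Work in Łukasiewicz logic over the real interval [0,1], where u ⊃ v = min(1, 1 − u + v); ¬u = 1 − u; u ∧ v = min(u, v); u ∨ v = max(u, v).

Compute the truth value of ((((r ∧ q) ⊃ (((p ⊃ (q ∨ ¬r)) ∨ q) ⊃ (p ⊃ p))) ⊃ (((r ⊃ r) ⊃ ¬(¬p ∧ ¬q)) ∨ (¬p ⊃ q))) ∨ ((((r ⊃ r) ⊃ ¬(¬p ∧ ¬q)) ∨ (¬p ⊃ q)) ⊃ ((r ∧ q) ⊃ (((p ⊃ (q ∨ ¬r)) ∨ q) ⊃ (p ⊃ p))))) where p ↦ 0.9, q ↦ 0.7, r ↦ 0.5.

(r ∧ q) = min(0.5, 0.7) = 0.5
¬r: Łukasiewicz ¬ gives 1 − 0.5 = 0.5
(q ∨ ¬r) = max(0.7, 0.5) = 0.7
(p ⊃ (q ∨ ¬r)): min(1, 1 − 0.9 + 0.7) = 0.8
((p ⊃ (q ∨ ¬r)) ∨ q) = max(0.8, 0.7) = 0.8
(p ⊃ p): min(1, 1 − 0.9 + 0.9) = 1
(((p ⊃ (q ∨ ¬r)) ∨ q) ⊃ (p ⊃ p)): min(1, 1 − 0.8 + 1) = 1
((r ∧ q) ⊃ (((p ⊃ (q ∨ ¬r)) ∨ q) ⊃ (p ⊃ p))): min(1, 1 − 0.5 + 1) = 1
(r ⊃ r): min(1, 1 − 0.5 + 0.5) = 1
¬p: Łukasiewicz ¬ gives 1 − 0.9 = 0.1
¬q: Łukasiewicz ¬ gives 1 − 0.7 = 0.3
(¬p ∧ ¬q) = min(0.1, 0.3) = 0.1
¬(¬p ∧ ¬q): Łukasiewicz ¬ gives 1 − 0.1 = 0.9
((r ⊃ r) ⊃ ¬(¬p ∧ ¬q)): min(1, 1 − 1 + 0.9) = 0.9
¬p: Łukasiewicz ¬ gives 1 − 0.9 = 0.1
(¬p ⊃ q): min(1, 1 − 0.1 + 0.7) = 1
(((r ⊃ r) ⊃ ¬(¬p ∧ ¬q)) ∨ (¬p ⊃ q)) = max(0.9, 1) = 1
(((r ∧ q) ⊃ (((p ⊃ (q ∨ ¬r)) ∨ q) ⊃ (p ⊃ p))) ⊃ (((r ⊃ r) ⊃ ¬(¬p ∧ ¬q)) ∨ (¬p ⊃ q))): min(1, 1 − 1 + 1) = 1
(r ⊃ r): min(1, 1 − 0.5 + 0.5) = 1
¬p: Łukasiewicz ¬ gives 1 − 0.9 = 0.1
¬q: Łukasiewicz ¬ gives 1 − 0.7 = 0.3
(¬p ∧ ¬q) = min(0.1, 0.3) = 0.1
¬(¬p ∧ ¬q): Łukasiewicz ¬ gives 1 − 0.1 = 0.9
((r ⊃ r) ⊃ ¬(¬p ∧ ¬q)): min(1, 1 − 1 + 0.9) = 0.9
¬p: Łukasiewicz ¬ gives 1 − 0.9 = 0.1
(¬p ⊃ q): min(1, 1 − 0.1 + 0.7) = 1
(((r ⊃ r) ⊃ ¬(¬p ∧ ¬q)) ∨ (¬p ⊃ q)) = max(0.9, 1) = 1
(r ∧ q) = min(0.5, 0.7) = 0.5
¬r: Łukasiewicz ¬ gives 1 − 0.5 = 0.5
(q ∨ ¬r) = max(0.7, 0.5) = 0.7
(p ⊃ (q ∨ ¬r)): min(1, 1 − 0.9 + 0.7) = 0.8
((p ⊃ (q ∨ ¬r)) ∨ q) = max(0.8, 0.7) = 0.8
(p ⊃ p): min(1, 1 − 0.9 + 0.9) = 1
(((p ⊃ (q ∨ ¬r)) ∨ q) ⊃ (p ⊃ p)): min(1, 1 − 0.8 + 1) = 1
((r ∧ q) ⊃ (((p ⊃ (q ∨ ¬r)) ∨ q) ⊃ (p ⊃ p))): min(1, 1 − 0.5 + 1) = 1
((((r ⊃ r) ⊃ ¬(¬p ∧ ¬q)) ∨ (¬p ⊃ q)) ⊃ ((r ∧ q) ⊃ (((p ⊃ (q ∨ ¬r)) ∨ q) ⊃ (p ⊃ p)))): min(1, 1 − 1 + 1) = 1
((((r ∧ q) ⊃ (((p ⊃ (q ∨ ¬r)) ∨ q) ⊃ (p ⊃ p))) ⊃ (((r ⊃ r) ⊃ ¬(¬p ∧ ¬q)) ∨ (¬p ⊃ q))) ∨ ((((r ⊃ r) ⊃ ¬(¬p ∧ ¬q)) ∨ (¬p ⊃ q)) ⊃ ((r ∧ q) ⊃ (((p ⊃ (q ∨ ¬r)) ∨ q) ⊃ (p ⊃ p))))) = max(1, 1) = 1

1.00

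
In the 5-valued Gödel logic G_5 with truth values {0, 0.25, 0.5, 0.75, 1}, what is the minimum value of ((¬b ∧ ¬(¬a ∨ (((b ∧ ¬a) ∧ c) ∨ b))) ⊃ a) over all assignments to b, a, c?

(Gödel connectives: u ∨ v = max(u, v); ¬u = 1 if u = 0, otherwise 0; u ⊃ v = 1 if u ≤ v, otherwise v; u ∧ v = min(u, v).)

0.25

The minimum is attained at b = 0, a = 0.25, c = 0:
  ¬b: Gödel ¬ of 0 = 1 (operand is 0)
  ¬a: Gödel ¬ of 0.25 = 0 (operand ≠ 0)
  ¬a: Gödel ¬ of 0.25 = 0 (operand ≠ 0)
  (b ∧ ¬a) = min(0, 0) = 0
  ((b ∧ ¬a) ∧ c) = min(0, 0) = 0
  (((b ∧ ¬a) ∧ c) ∨ b) = max(0, 0) = 0
  (¬a ∨ (((b ∧ ¬a) ∧ c) ∨ b)) = max(0, 0) = 0
  ¬(¬a ∨ (((b ∧ ¬a) ∧ c) ∨ b)): Gödel ¬ of 0 = 1 (operand is 0)
  (¬b ∧ ¬(¬a ∨ (((b ∧ ¬a) ∧ c) ∨ b))) = min(1, 1) = 1
  ((¬b ∧ ¬(¬a ∨ (((b ∧ ¬a) ∧ c) ∨ b))) ⊃ a): 1 > 0.25, so result = 0.25
Checking all 125 assignments confirms none give a value below 0.25.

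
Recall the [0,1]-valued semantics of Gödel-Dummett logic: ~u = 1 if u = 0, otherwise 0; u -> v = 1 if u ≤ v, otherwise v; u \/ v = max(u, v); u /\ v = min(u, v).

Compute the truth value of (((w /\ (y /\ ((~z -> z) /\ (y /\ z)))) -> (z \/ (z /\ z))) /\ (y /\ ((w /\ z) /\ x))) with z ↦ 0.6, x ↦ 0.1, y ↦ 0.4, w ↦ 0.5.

0.10

~z: Gödel ¬ of 0.6 = 0 (operand ≠ 0)
(~z -> z): 0 ≤ 0.6, so result = 1
(y /\ z) = min(0.4, 0.6) = 0.4
((~z -> z) /\ (y /\ z)) = min(1, 0.4) = 0.4
(y /\ ((~z -> z) /\ (y /\ z))) = min(0.4, 0.4) = 0.4
(w /\ (y /\ ((~z -> z) /\ (y /\ z)))) = min(0.5, 0.4) = 0.4
(z /\ z) = min(0.6, 0.6) = 0.6
(z \/ (z /\ z)) = max(0.6, 0.6) = 0.6
((w /\ (y /\ ((~z -> z) /\ (y /\ z)))) -> (z \/ (z /\ z))): 0.4 ≤ 0.6, so result = 1
(w /\ z) = min(0.5, 0.6) = 0.5
((w /\ z) /\ x) = min(0.5, 0.1) = 0.1
(y /\ ((w /\ z) /\ x)) = min(0.4, 0.1) = 0.1
(((w /\ (y /\ ((~z -> z) /\ (y /\ z)))) -> (z \/ (z /\ z))) /\ (y /\ ((w /\ z) /\ x))) = min(1, 0.1) = 0.1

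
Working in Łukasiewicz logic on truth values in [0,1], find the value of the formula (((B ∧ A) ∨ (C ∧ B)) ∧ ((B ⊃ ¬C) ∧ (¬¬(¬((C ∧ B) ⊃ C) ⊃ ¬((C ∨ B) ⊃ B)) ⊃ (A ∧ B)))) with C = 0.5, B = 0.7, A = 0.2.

0.20

(B ∧ A) = min(0.7, 0.2) = 0.2
(C ∧ B) = min(0.5, 0.7) = 0.5
((B ∧ A) ∨ (C ∧ B)) = max(0.2, 0.5) = 0.5
¬C: Łukasiewicz ¬ gives 1 − 0.5 = 0.5
(B ⊃ ¬C): min(1, 1 − 0.7 + 0.5) = 0.8
(C ∧ B) = min(0.5, 0.7) = 0.5
((C ∧ B) ⊃ C): min(1, 1 − 0.5 + 0.5) = 1
¬((C ∧ B) ⊃ C): Łukasiewicz ¬ gives 1 − 1 = 0
(C ∨ B) = max(0.5, 0.7) = 0.7
((C ∨ B) ⊃ B): min(1, 1 − 0.7 + 0.7) = 1
¬((C ∨ B) ⊃ B): Łukasiewicz ¬ gives 1 − 1 = 0
(¬((C ∧ B) ⊃ C) ⊃ ¬((C ∨ B) ⊃ B)): min(1, 1 − 0 + 0) = 1
¬(¬((C ∧ B) ⊃ C) ⊃ ¬((C ∨ B) ⊃ B)): Łukasiewicz ¬ gives 1 − 1 = 0
¬¬(¬((C ∧ B) ⊃ C) ⊃ ¬((C ∨ B) ⊃ B)): Łukasiewicz ¬ gives 1 − 0 = 1
(A ∧ B) = min(0.2, 0.7) = 0.2
(¬¬(¬((C ∧ B) ⊃ C) ⊃ ¬((C ∨ B) ⊃ B)) ⊃ (A ∧ B)): min(1, 1 − 1 + 0.2) = 0.2
((B ⊃ ¬C) ∧ (¬¬(¬((C ∧ B) ⊃ C) ⊃ ¬((C ∨ B) ⊃ B)) ⊃ (A ∧ B))) = min(0.8, 0.2) = 0.2
(((B ∧ A) ∨ (C ∧ B)) ∧ ((B ⊃ ¬C) ∧ (¬¬(¬((C ∧ B) ⊃ C) ⊃ ¬((C ∨ B) ⊃ B)) ⊃ (A ∧ B)))) = min(0.5, 0.2) = 0.2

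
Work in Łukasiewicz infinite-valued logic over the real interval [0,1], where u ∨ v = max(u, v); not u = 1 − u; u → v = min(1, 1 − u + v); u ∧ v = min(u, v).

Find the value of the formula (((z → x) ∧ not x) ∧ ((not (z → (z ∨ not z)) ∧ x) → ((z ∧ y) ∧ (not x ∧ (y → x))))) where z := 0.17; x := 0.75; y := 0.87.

0.25

(z → x): min(1, 1 − 0.17 + 0.75) = 1
not x: Łukasiewicz ¬ gives 1 − 0.75 = 0.25
((z → x) ∧ not x) = min(1, 0.25) = 0.25
not z: Łukasiewicz ¬ gives 1 − 0.17 = 0.83
(z ∨ not z) = max(0.17, 0.83) = 0.83
(z → (z ∨ not z)): min(1, 1 − 0.17 + 0.83) = 1
not (z → (z ∨ not z)): Łukasiewicz ¬ gives 1 − 1 = 0
(not (z → (z ∨ not z)) ∧ x) = min(0, 0.75) = 0
(z ∧ y) = min(0.17, 0.87) = 0.17
not x: Łukasiewicz ¬ gives 1 − 0.75 = 0.25
(y → x): min(1, 1 − 0.87 + 0.75) = 0.88
(not x ∧ (y → x)) = min(0.25, 0.88) = 0.25
((z ∧ y) ∧ (not x ∧ (y → x))) = min(0.17, 0.25) = 0.17
((not (z → (z ∨ not z)) ∧ x) → ((z ∧ y) ∧ (not x ∧ (y → x)))): min(1, 1 − 0 + 0.17) = 1
(((z → x) ∧ not x) ∧ ((not (z → (z ∨ not z)) ∧ x) → ((z ∧ y) ∧ (not x ∧ (y → x))))) = min(0.25, 1) = 0.25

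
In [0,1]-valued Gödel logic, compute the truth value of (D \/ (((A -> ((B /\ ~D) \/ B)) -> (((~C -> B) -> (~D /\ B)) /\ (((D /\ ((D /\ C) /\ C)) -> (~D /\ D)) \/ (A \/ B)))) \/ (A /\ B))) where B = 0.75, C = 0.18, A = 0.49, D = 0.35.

0.49

~D: Gödel ¬ of 0.35 = 0 (operand ≠ 0)
(B /\ ~D) = min(0.75, 0) = 0
((B /\ ~D) \/ B) = max(0, 0.75) = 0.75
(A -> ((B /\ ~D) \/ B)): 0.49 ≤ 0.75, so result = 1
~C: Gödel ¬ of 0.18 = 0 (operand ≠ 0)
(~C -> B): 0 ≤ 0.75, so result = 1
~D: Gödel ¬ of 0.35 = 0 (operand ≠ 0)
(~D /\ B) = min(0, 0.75) = 0
((~C -> B) -> (~D /\ B)): 1 > 0, so result = 0
(D /\ C) = min(0.35, 0.18) = 0.18
((D /\ C) /\ C) = min(0.18, 0.18) = 0.18
(D /\ ((D /\ C) /\ C)) = min(0.35, 0.18) = 0.18
~D: Gödel ¬ of 0.35 = 0 (operand ≠ 0)
(~D /\ D) = min(0, 0.35) = 0
((D /\ ((D /\ C) /\ C)) -> (~D /\ D)): 0.18 > 0, so result = 0
(A \/ B) = max(0.49, 0.75) = 0.75
(((D /\ ((D /\ C) /\ C)) -> (~D /\ D)) \/ (A \/ B)) = max(0, 0.75) = 0.75
(((~C -> B) -> (~D /\ B)) /\ (((D /\ ((D /\ C) /\ C)) -> (~D /\ D)) \/ (A \/ B))) = min(0, 0.75) = 0
((A -> ((B /\ ~D) \/ B)) -> (((~C -> B) -> (~D /\ B)) /\ (((D /\ ((D /\ C) /\ C)) -> (~D /\ D)) \/ (A \/ B)))): 1 > 0, so result = 0
(A /\ B) = min(0.49, 0.75) = 0.49
(((A -> ((B /\ ~D) \/ B)) -> (((~C -> B) -> (~D /\ B)) /\ (((D /\ ((D /\ C) /\ C)) -> (~D /\ D)) \/ (A \/ B)))) \/ (A /\ B)) = max(0, 0.49) = 0.49
(D \/ (((A -> ((B /\ ~D) \/ B)) -> (((~C -> B) -> (~D /\ B)) /\ (((D /\ ((D /\ C) /\ C)) -> (~D /\ D)) \/ (A \/ B)))) \/ (A /\ B))) = max(0.35, 0.49) = 0.49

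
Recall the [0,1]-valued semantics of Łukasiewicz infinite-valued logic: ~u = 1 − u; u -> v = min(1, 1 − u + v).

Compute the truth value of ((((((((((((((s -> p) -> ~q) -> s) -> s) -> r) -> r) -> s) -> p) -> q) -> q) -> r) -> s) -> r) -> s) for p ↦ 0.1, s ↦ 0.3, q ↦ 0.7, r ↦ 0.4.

(s -> p): min(1, 1 − 0.3 + 0.1) = 0.8
~q: Łukasiewicz ¬ gives 1 − 0.7 = 0.3
((s -> p) -> ~q): min(1, 1 − 0.8 + 0.3) = 0.5
(((s -> p) -> ~q) -> s): min(1, 1 − 0.5 + 0.3) = 0.8
((((s -> p) -> ~q) -> s) -> s): min(1, 1 − 0.8 + 0.3) = 0.5
(((((s -> p) -> ~q) -> s) -> s) -> r): min(1, 1 − 0.5 + 0.4) = 0.9
((((((s -> p) -> ~q) -> s) -> s) -> r) -> r): min(1, 1 − 0.9 + 0.4) = 0.5
(((((((s -> p) -> ~q) -> s) -> s) -> r) -> r) -> s): min(1, 1 − 0.5 + 0.3) = 0.8
((((((((s -> p) -> ~q) -> s) -> s) -> r) -> r) -> s) -> p): min(1, 1 − 0.8 + 0.1) = 0.3
(((((((((s -> p) -> ~q) -> s) -> s) -> r) -> r) -> s) -> p) -> q): min(1, 1 − 0.3 + 0.7) = 1
((((((((((s -> p) -> ~q) -> s) -> s) -> r) -> r) -> s) -> p) -> q) -> q): min(1, 1 − 1 + 0.7) = 0.7
(((((((((((s -> p) -> ~q) -> s) -> s) -> r) -> r) -> s) -> p) -> q) -> q) -> r): min(1, 1 − 0.7 + 0.4) = 0.7
((((((((((((s -> p) -> ~q) -> s) -> s) -> r) -> r) -> s) -> p) -> q) -> q) -> r) -> s): min(1, 1 − 0.7 + 0.3) = 0.6
(((((((((((((s -> p) -> ~q) -> s) -> s) -> r) -> r) -> s) -> p) -> q) -> q) -> r) -> s) -> r): min(1, 1 − 0.6 + 0.4) = 0.8
((((((((((((((s -> p) -> ~q) -> s) -> s) -> r) -> r) -> s) -> p) -> q) -> q) -> r) -> s) -> r) -> s): min(1, 1 − 0.8 + 0.3) = 0.5

0.50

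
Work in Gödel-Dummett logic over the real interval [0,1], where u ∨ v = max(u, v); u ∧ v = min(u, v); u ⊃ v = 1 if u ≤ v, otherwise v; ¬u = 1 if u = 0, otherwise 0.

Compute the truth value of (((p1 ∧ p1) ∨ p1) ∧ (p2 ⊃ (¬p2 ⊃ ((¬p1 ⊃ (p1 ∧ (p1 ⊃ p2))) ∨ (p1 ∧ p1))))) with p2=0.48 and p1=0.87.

(p1 ∧ p1) = min(0.87, 0.87) = 0.87
((p1 ∧ p1) ∨ p1) = max(0.87, 0.87) = 0.87
¬p2: Gödel ¬ of 0.48 = 0 (operand ≠ 0)
¬p1: Gödel ¬ of 0.87 = 0 (operand ≠ 0)
(p1 ⊃ p2): 0.87 > 0.48, so result = 0.48
(p1 ∧ (p1 ⊃ p2)) = min(0.87, 0.48) = 0.48
(¬p1 ⊃ (p1 ∧ (p1 ⊃ p2))): 0 ≤ 0.48, so result = 1
(p1 ∧ p1) = min(0.87, 0.87) = 0.87
((¬p1 ⊃ (p1 ∧ (p1 ⊃ p2))) ∨ (p1 ∧ p1)) = max(1, 0.87) = 1
(¬p2 ⊃ ((¬p1 ⊃ (p1 ∧ (p1 ⊃ p2))) ∨ (p1 ∧ p1))): 0 ≤ 1, so result = 1
(p2 ⊃ (¬p2 ⊃ ((¬p1 ⊃ (p1 ∧ (p1 ⊃ p2))) ∨ (p1 ∧ p1)))): 0.48 ≤ 1, so result = 1
(((p1 ∧ p1) ∨ p1) ∧ (p2 ⊃ (¬p2 ⊃ ((¬p1 ⊃ (p1 ∧ (p1 ⊃ p2))) ∨ (p1 ∧ p1))))) = min(0.87, 1) = 0.87

0.87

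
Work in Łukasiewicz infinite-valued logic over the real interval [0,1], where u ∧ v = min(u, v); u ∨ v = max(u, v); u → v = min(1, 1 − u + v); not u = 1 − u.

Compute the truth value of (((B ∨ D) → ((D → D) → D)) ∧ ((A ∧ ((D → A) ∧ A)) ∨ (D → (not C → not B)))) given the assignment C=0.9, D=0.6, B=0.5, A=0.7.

1.00

(B ∨ D) = max(0.5, 0.6) = 0.6
(D → D): min(1, 1 − 0.6 + 0.6) = 1
((D → D) → D): min(1, 1 − 1 + 0.6) = 0.6
((B ∨ D) → ((D → D) → D)): min(1, 1 − 0.6 + 0.6) = 1
(D → A): min(1, 1 − 0.6 + 0.7) = 1
((D → A) ∧ A) = min(1, 0.7) = 0.7
(A ∧ ((D → A) ∧ A)) = min(0.7, 0.7) = 0.7
not C: Łukasiewicz ¬ gives 1 − 0.9 = 0.1
not B: Łukasiewicz ¬ gives 1 − 0.5 = 0.5
(not C → not B): min(1, 1 − 0.1 + 0.5) = 1
(D → (not C → not B)): min(1, 1 − 0.6 + 1) = 1
((A ∧ ((D → A) ∧ A)) ∨ (D → (not C → not B))) = max(0.7, 1) = 1
(((B ∨ D) → ((D → D) → D)) ∧ ((A ∧ ((D → A) ∧ A)) ∨ (D → (not C → not B)))) = min(1, 1) = 1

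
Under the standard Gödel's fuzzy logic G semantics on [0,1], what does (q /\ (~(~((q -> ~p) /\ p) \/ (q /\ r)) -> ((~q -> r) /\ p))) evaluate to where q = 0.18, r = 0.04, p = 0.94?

~p: Gödel ¬ of 0.94 = 0 (operand ≠ 0)
(q -> ~p): 0.18 > 0, so result = 0
((q -> ~p) /\ p) = min(0, 0.94) = 0
~((q -> ~p) /\ p): Gödel ¬ of 0 = 1 (operand is 0)
(q /\ r) = min(0.18, 0.04) = 0.04
(~((q -> ~p) /\ p) \/ (q /\ r)) = max(1, 0.04) = 1
~(~((q -> ~p) /\ p) \/ (q /\ r)): Gödel ¬ of 1 = 0 (operand ≠ 0)
~q: Gödel ¬ of 0.18 = 0 (operand ≠ 0)
(~q -> r): 0 ≤ 0.04, so result = 1
((~q -> r) /\ p) = min(1, 0.94) = 0.94
(~(~((q -> ~p) /\ p) \/ (q /\ r)) -> ((~q -> r) /\ p)): 0 ≤ 0.94, so result = 1
(q /\ (~(~((q -> ~p) /\ p) \/ (q /\ r)) -> ((~q -> r) /\ p))) = min(0.18, 1) = 0.18

0.18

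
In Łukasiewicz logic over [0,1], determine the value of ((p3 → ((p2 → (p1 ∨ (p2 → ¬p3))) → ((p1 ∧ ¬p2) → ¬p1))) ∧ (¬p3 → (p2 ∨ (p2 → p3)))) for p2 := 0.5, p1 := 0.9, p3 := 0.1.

¬p3: Łukasiewicz ¬ gives 1 − 0.1 = 0.9
(p2 → ¬p3): min(1, 1 − 0.5 + 0.9) = 1
(p1 ∨ (p2 → ¬p3)) = max(0.9, 1) = 1
(p2 → (p1 ∨ (p2 → ¬p3))): min(1, 1 − 0.5 + 1) = 1
¬p2: Łukasiewicz ¬ gives 1 − 0.5 = 0.5
(p1 ∧ ¬p2) = min(0.9, 0.5) = 0.5
¬p1: Łukasiewicz ¬ gives 1 − 0.9 = 0.1
((p1 ∧ ¬p2) → ¬p1): min(1, 1 − 0.5 + 0.1) = 0.6
((p2 → (p1 ∨ (p2 → ¬p3))) → ((p1 ∧ ¬p2) → ¬p1)): min(1, 1 − 1 + 0.6) = 0.6
(p3 → ((p2 → (p1 ∨ (p2 → ¬p3))) → ((p1 ∧ ¬p2) → ¬p1))): min(1, 1 − 0.1 + 0.6) = 1
¬p3: Łukasiewicz ¬ gives 1 − 0.1 = 0.9
(p2 → p3): min(1, 1 − 0.5 + 0.1) = 0.6
(p2 ∨ (p2 → p3)) = max(0.5, 0.6) = 0.6
(¬p3 → (p2 ∨ (p2 → p3))): min(1, 1 − 0.9 + 0.6) = 0.7
((p3 → ((p2 → (p1 ∨ (p2 → ¬p3))) → ((p1 ∧ ¬p2) → ¬p1))) ∧ (¬p3 → (p2 ∨ (p2 → p3)))) = min(1, 0.7) = 0.7

0.70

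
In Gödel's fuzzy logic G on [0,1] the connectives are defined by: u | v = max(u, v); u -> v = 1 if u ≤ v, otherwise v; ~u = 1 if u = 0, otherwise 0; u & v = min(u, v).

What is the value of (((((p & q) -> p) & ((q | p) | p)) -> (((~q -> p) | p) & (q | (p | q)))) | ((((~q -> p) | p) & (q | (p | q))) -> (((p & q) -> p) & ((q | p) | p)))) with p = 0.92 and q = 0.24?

1.00

(p & q) = min(0.92, 0.24) = 0.24
((p & q) -> p): 0.24 ≤ 0.92, so result = 1
(q | p) = max(0.24, 0.92) = 0.92
((q | p) | p) = max(0.92, 0.92) = 0.92
(((p & q) -> p) & ((q | p) | p)) = min(1, 0.92) = 0.92
~q: Gödel ¬ of 0.24 = 0 (operand ≠ 0)
(~q -> p): 0 ≤ 0.92, so result = 1
((~q -> p) | p) = max(1, 0.92) = 1
(p | q) = max(0.92, 0.24) = 0.92
(q | (p | q)) = max(0.24, 0.92) = 0.92
(((~q -> p) | p) & (q | (p | q))) = min(1, 0.92) = 0.92
((((p & q) -> p) & ((q | p) | p)) -> (((~q -> p) | p) & (q | (p | q)))): 0.92 ≤ 0.92, so result = 1
~q: Gödel ¬ of 0.24 = 0 (operand ≠ 0)
(~q -> p): 0 ≤ 0.92, so result = 1
((~q -> p) | p) = max(1, 0.92) = 1
(p | q) = max(0.92, 0.24) = 0.92
(q | (p | q)) = max(0.24, 0.92) = 0.92
(((~q -> p) | p) & (q | (p | q))) = min(1, 0.92) = 0.92
(p & q) = min(0.92, 0.24) = 0.24
((p & q) -> p): 0.24 ≤ 0.92, so result = 1
(q | p) = max(0.24, 0.92) = 0.92
((q | p) | p) = max(0.92, 0.92) = 0.92
(((p & q) -> p) & ((q | p) | p)) = min(1, 0.92) = 0.92
((((~q -> p) | p) & (q | (p | q))) -> (((p & q) -> p) & ((q | p) | p))): 0.92 ≤ 0.92, so result = 1
(((((p & q) -> p) & ((q | p) | p)) -> (((~q -> p) | p) & (q | (p | q)))) | ((((~q -> p) | p) & (q | (p | q))) -> (((p & q) -> p) & ((q | p) | p)))) = max(1, 1) = 1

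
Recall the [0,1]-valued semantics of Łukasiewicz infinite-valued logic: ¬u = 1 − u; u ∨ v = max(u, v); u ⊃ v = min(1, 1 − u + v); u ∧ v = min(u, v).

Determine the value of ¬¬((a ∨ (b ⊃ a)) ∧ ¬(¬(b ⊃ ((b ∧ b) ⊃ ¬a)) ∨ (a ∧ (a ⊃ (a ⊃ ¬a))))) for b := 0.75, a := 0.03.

0.28

(b ⊃ a): min(1, 1 − 0.75 + 0.03) = 0.28
(a ∨ (b ⊃ a)) = max(0.03, 0.28) = 0.28
(b ∧ b) = min(0.75, 0.75) = 0.75
¬a: Łukasiewicz ¬ gives 1 − 0.03 = 0.97
((b ∧ b) ⊃ ¬a): min(1, 1 − 0.75 + 0.97) = 1
(b ⊃ ((b ∧ b) ⊃ ¬a)): min(1, 1 − 0.75 + 1) = 1
¬(b ⊃ ((b ∧ b) ⊃ ¬a)): Łukasiewicz ¬ gives 1 − 1 = 0
¬a: Łukasiewicz ¬ gives 1 − 0.03 = 0.97
(a ⊃ ¬a): min(1, 1 − 0.03 + 0.97) = 1
(a ⊃ (a ⊃ ¬a)): min(1, 1 − 0.03 + 1) = 1
(a ∧ (a ⊃ (a ⊃ ¬a))) = min(0.03, 1) = 0.03
(¬(b ⊃ ((b ∧ b) ⊃ ¬a)) ∨ (a ∧ (a ⊃ (a ⊃ ¬a)))) = max(0, 0.03) = 0.03
¬(¬(b ⊃ ((b ∧ b) ⊃ ¬a)) ∨ (a ∧ (a ⊃ (a ⊃ ¬a)))): Łukasiewicz ¬ gives 1 − 0.03 = 0.97
((a ∨ (b ⊃ a)) ∧ ¬(¬(b ⊃ ((b ∧ b) ⊃ ¬a)) ∨ (a ∧ (a ⊃ (a ⊃ ¬a))))) = min(0.28, 0.97) = 0.28
¬((a ∨ (b ⊃ a)) ∧ ¬(¬(b ⊃ ((b ∧ b) ⊃ ¬a)) ∨ (a ∧ (a ⊃ (a ⊃ ¬a))))): Łukasiewicz ¬ gives 1 − 0.28 = 0.72
¬¬((a ∨ (b ⊃ a)) ∧ ¬(¬(b ⊃ ((b ∧ b) ⊃ ¬a)) ∨ (a ∧ (a ⊃ (a ⊃ ¬a))))): Łukasiewicz ¬ gives 1 − 0.72 = 0.28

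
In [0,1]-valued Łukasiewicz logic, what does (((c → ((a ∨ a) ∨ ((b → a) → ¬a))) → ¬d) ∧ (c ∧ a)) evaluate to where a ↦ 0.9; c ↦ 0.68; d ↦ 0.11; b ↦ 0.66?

0.68

(a ∨ a) = max(0.9, 0.9) = 0.9
(b → a): min(1, 1 − 0.66 + 0.9) = 1
¬a: Łukasiewicz ¬ gives 1 − 0.9 = 0.1
((b → a) → ¬a): min(1, 1 − 1 + 0.1) = 0.1
((a ∨ a) ∨ ((b → a) → ¬a)) = max(0.9, 0.1) = 0.9
(c → ((a ∨ a) ∨ ((b → a) → ¬a))): min(1, 1 − 0.68 + 0.9) = 1
¬d: Łukasiewicz ¬ gives 1 − 0.11 = 0.89
((c → ((a ∨ a) ∨ ((b → a) → ¬a))) → ¬d): min(1, 1 − 1 + 0.89) = 0.89
(c ∧ a) = min(0.68, 0.9) = 0.68
(((c → ((a ∨ a) ∨ ((b → a) → ¬a))) → ¬d) ∧ (c ∧ a)) = min(0.89, 0.68) = 0.68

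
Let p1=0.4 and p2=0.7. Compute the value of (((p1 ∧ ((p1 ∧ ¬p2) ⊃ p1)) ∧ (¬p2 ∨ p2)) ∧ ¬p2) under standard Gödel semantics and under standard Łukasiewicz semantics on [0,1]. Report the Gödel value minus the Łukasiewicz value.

Gödel evaluation:
  ¬p2: Gödel ¬ of 0.7 = 0 (operand ≠ 0)
  (p1 ∧ ¬p2) = min(0.4, 0) = 0
  ((p1 ∧ ¬p2) ⊃ p1): 0 ≤ 0.4, so result = 1
  (p1 ∧ ((p1 ∧ ¬p2) ⊃ p1)) = min(0.4, 1) = 0.4
  ¬p2: Gödel ¬ of 0.7 = 0 (operand ≠ 0)
  (¬p2 ∨ p2) = max(0, 0.7) = 0.7
  ((p1 ∧ ((p1 ∧ ¬p2) ⊃ p1)) ∧ (¬p2 ∨ p2)) = min(0.4, 0.7) = 0.4
  ¬p2: Gödel ¬ of 0.7 = 0 (operand ≠ 0)
  (((p1 ∧ ((p1 ∧ ¬p2) ⊃ p1)) ∧ (¬p2 ∨ p2)) ∧ ¬p2) = min(0.4, 0) = 0
  Gödel value = 0
Łukasiewicz evaluation:
  ¬p2: Łukasiewicz ¬ gives 1 − 0.7 = 0.3
  (p1 ∧ ¬p2) = min(0.4, 0.3) = 0.3
  ((p1 ∧ ¬p2) ⊃ p1): min(1, 1 − 0.3 + 0.4) = 1
  (p1 ∧ ((p1 ∧ ¬p2) ⊃ p1)) = min(0.4, 1) = 0.4
  ¬p2: Łukasiewicz ¬ gives 1 − 0.7 = 0.3
  (¬p2 ∨ p2) = max(0.3, 0.7) = 0.7
  ((p1 ∧ ((p1 ∧ ¬p2) ⊃ p1)) ∧ (¬p2 ∨ p2)) = min(0.4, 0.7) = 0.4
  ¬p2: Łukasiewicz ¬ gives 1 − 0.7 = 0.3
  (((p1 ∧ ((p1 ∧ ¬p2) ⊃ p1)) ∧ (¬p2 ∨ p2)) ∧ ¬p2) = min(0.4, 0.3) = 0.3
  Łukasiewicz value = 0.3
Difference: 0 − 0.3 = -0.30

-0.30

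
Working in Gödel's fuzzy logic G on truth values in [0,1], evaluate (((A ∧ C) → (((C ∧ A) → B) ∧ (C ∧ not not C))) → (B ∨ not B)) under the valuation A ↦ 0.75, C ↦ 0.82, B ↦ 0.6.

(A ∧ C) = min(0.75, 0.82) = 0.75
(C ∧ A) = min(0.82, 0.75) = 0.75
((C ∧ A) → B): 0.75 > 0.6, so result = 0.6
not C: Gödel ¬ of 0.82 = 0 (operand ≠ 0)
not not C: Gödel ¬ of 0 = 1 (operand is 0)
(C ∧ not not C) = min(0.82, 1) = 0.82
(((C ∧ A) → B) ∧ (C ∧ not not C)) = min(0.6, 0.82) = 0.6
((A ∧ C) → (((C ∧ A) → B) ∧ (C ∧ not not C))): 0.75 > 0.6, so result = 0.6
not B: Gödel ¬ of 0.6 = 0 (operand ≠ 0)
(B ∨ not B) = max(0.6, 0) = 0.6
(((A ∧ C) → (((C ∧ A) → B) ∧ (C ∧ not not C))) → (B ∨ not B)): 0.6 ≤ 0.6, so result = 1

1.00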